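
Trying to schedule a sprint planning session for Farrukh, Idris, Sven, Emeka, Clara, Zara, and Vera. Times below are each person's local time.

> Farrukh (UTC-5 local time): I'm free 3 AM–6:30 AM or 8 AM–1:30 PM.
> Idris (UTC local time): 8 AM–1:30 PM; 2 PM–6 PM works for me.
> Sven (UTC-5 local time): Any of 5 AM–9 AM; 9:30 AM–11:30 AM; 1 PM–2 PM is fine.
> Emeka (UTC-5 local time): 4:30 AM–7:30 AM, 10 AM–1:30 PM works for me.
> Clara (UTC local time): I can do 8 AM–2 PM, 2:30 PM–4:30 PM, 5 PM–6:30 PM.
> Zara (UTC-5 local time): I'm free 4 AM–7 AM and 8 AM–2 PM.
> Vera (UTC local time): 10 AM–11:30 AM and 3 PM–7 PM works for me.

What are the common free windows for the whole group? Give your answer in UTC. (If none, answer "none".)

Farrukh in UTC: 08:00-11:30, 13:00-18:30 (add 5h to convert from UTC-5).
Idris in UTC: 08:00-13:30, 14:00-18:00.
Sven in UTC: 10:00-14:00, 14:30-16:30, 18:00-19:00 (add 5h to convert from UTC-5).
Emeka in UTC: 09:30-12:30, 15:00-18:30 (add 5h to convert from UTC-5).
Clara in UTC: 08:00-14:00, 14:30-16:30, 17:00-18:30.
Zara in UTC: 09:00-12:00, 13:00-19:00 (add 5h to convert from UTC-5).
Vera in UTC: 10:00-11:30, 15:00-19:00.
Farrukh ∩ Idris: 08:00-11:30, 13:00-13:30, 14:00-18:00.
Farrukh ∩ Idris ∩ Sven: 10:00-11:30, 13:00-13:30, 14:30-16:30.
Farrukh ∩ Idris ∩ Sven ∩ Emeka: 10:00-11:30, 15:00-16:30.
Farrukh ∩ Idris ∩ Sven ∩ Emeka ∩ Clara: 10:00-11:30, 15:00-16:30.
Farrukh ∩ Idris ∩ Sven ∩ Emeka ∩ Clara ∩ Zara: 10:00-11:30, 15:00-16:30.
Farrukh ∩ Idris ∩ Sven ∩ Emeka ∩ Clara ∩ Zara ∩ Vera: 10:00-11:30, 15:00-16:30.

10:00-11:30, 15:00-16:30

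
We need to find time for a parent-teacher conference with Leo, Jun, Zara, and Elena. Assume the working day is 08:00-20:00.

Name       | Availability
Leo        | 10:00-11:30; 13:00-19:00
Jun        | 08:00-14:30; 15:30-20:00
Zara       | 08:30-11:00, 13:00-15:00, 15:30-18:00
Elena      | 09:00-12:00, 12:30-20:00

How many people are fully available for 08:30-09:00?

Jun and Zara can make the full 08:30-09:00 slot — that's 2.

2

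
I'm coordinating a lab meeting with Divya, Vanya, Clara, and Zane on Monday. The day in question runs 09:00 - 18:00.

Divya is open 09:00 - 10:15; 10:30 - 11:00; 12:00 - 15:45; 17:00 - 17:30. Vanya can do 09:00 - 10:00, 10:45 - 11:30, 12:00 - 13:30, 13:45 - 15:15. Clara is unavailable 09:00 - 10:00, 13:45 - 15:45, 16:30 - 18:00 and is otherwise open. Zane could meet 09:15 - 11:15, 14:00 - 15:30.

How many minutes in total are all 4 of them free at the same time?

Divya free: 09:00-10:15, 10:30-11:00, 12:00-15:45, 17:00-17:30.
Vanya free: 09:00-10:00, 10:45-11:30, 12:00-13:30, 13:45-15:15.
Clara free: 10:00-13:45, 15:45-16:30 (invert busy blocks within the working day).
Zane free: 09:15-11:15, 14:00-15:30.
Divya ∩ Vanya: 09:00-10:00, 10:45-11:00, 12:00-13:30, 13:45-15:15.
Divya ∩ Vanya ∩ Clara: 10:45-11:00, 12:00-13:30.
Divya ∩ Vanya ∩ Clara ∩ Zane: 10:45-11:00.
That's a single block of 15 minutes.

15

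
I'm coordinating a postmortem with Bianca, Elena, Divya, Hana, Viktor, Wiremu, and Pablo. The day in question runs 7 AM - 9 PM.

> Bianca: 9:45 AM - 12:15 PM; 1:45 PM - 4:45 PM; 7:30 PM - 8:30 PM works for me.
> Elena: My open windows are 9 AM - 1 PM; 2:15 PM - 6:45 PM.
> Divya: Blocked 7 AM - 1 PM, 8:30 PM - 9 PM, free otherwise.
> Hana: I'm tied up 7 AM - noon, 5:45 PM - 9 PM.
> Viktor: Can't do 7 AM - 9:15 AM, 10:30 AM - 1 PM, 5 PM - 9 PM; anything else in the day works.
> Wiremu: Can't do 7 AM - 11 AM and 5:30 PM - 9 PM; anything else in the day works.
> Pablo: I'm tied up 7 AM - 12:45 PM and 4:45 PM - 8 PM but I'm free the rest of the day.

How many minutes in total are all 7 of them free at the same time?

150

Bianca free: 09:45-12:15, 13:45-16:45, 19:30-20:30.
Elena free: 09:00-13:00, 14:15-18:45.
Divya free: 13:00-20:30 (invert busy blocks within the working day).
Hana free: 12:00-17:45 (invert busy blocks within the working day).
Viktor free: 09:15-10:30, 13:00-17:00 (invert busy blocks within the working day).
Wiremu free: 11:00-17:30 (invert busy blocks within the working day).
Pablo free: 12:45-16:45, 20:00-21:00 (invert busy blocks within the working day).
Bianca ∩ Elena: 09:45-12:15, 14:15-16:45.
Bianca ∩ Elena ∩ Divya: 14:15-16:45.
Bianca ∩ Elena ∩ Divya ∩ Hana: 14:15-16:45.
Bianca ∩ Elena ∩ Divya ∩ Hana ∩ Viktor: 14:15-16:45.
Bianca ∩ Elena ∩ Divya ∩ Hana ∩ Viktor ∩ Wiremu: 14:15-16:45.
Bianca ∩ Elena ∩ Divya ∩ Hana ∩ Viktor ∩ Wiremu ∩ Pablo: 14:15-16:45.
That's a single block of 150 minutes.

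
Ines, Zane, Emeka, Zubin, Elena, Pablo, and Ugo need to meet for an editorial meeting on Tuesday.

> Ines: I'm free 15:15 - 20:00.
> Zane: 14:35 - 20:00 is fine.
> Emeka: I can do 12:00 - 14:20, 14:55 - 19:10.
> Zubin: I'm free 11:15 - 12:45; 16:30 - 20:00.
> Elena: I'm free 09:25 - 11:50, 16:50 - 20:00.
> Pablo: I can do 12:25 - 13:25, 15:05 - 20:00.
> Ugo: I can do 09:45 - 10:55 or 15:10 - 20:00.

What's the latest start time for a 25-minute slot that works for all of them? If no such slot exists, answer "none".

18:45

Ines ∩ Zane: 15:15-20:00.
Ines ∩ Zane ∩ Emeka: 15:15-19:10.
Ines ∩ Zane ∩ Emeka ∩ Zubin: 16:30-19:10.
Ines ∩ Zane ∩ Emeka ∩ Zubin ∩ Elena: 16:50-19:10.
Ines ∩ Zane ∩ Emeka ∩ Zubin ∩ Elena ∩ Pablo: 16:50-19:10.
Ines ∩ Zane ∩ Emeka ∩ Zubin ∩ Elena ∩ Pablo ∩ Ugo: 16:50-19:10.
The last common window of at least 25 minutes is 16:50-19:10; a 25-minute meeting can start as late as 18:45 and still end by 19:10.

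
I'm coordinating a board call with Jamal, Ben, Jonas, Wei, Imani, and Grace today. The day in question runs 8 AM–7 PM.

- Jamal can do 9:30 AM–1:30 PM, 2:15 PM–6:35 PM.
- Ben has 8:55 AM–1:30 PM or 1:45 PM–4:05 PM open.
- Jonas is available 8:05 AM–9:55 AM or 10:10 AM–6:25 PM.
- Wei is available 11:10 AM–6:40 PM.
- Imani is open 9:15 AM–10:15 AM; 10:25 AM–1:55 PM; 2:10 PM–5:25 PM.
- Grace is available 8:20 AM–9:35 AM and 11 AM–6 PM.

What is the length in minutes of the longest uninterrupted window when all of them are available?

140

Jamal ∩ Ben: 09:30-13:30, 14:15-16:05.
Jamal ∩ Ben ∩ Jonas: 09:30-09:55, 10:10-13:30, 14:15-16:05.
Jamal ∩ Ben ∩ Jonas ∩ Wei: 11:10-13:30, 14:15-16:05.
Jamal ∩ Ben ∩ Jonas ∩ Wei ∩ Imani: 11:10-13:30, 14:15-16:05.
Jamal ∩ Ben ∩ Jonas ∩ Wei ∩ Imani ∩ Grace: 11:10-13:30, 14:15-16:05.
So the common availability across everyone is 11:10-13:30, 14:15-16:05.
The longest is 11:10-13:30 at 140 minutes.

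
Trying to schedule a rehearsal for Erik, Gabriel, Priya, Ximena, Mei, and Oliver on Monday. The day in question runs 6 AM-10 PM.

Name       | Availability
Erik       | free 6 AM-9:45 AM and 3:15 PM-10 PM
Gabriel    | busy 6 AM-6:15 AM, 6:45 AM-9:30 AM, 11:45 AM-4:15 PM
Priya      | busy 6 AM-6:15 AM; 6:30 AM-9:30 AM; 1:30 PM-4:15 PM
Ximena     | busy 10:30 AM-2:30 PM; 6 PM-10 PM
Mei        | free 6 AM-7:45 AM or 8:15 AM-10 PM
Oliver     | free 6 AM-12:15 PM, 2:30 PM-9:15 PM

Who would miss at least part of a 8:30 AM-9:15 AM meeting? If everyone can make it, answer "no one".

Gabriel, Priya

Erik free: 06:00-09:45, 15:15-22:00.
Gabriel free: 06:15-06:45, 09:30-11:45, 16:15-22:00 (invert busy blocks within the working day).
Priya free: 06:15-06:30, 09:30-13:30, 16:15-22:00 (invert busy blocks within the working day).
Ximena free: 06:00-10:30, 14:30-18:00 (invert busy blocks within the working day).
Mei free: 06:00-07:45, 08:15-22:00.
Oliver free: 06:00-12:15, 14:30-21:15.
Erik: free for 08:30-09:15. Gabriel: not fully free for 08:30-09:15. Priya: not fully free for 08:30-09:15. Ximena: free for 08:30-09:15. Mei: free for 08:30-09:15. Oliver: free for 08:30-09:15.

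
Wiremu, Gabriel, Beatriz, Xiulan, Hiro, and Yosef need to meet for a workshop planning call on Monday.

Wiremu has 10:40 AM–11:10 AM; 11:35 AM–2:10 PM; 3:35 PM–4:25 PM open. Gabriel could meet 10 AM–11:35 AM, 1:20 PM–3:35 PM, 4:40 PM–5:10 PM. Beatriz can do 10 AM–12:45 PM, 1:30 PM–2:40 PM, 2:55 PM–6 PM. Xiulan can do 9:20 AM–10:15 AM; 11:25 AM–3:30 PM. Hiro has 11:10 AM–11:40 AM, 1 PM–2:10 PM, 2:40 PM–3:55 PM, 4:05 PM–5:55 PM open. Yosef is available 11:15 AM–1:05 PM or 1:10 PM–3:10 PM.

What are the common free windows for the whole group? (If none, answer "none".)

Wiremu ∩ Gabriel: 10:40-11:10, 13:20-14:10.
Wiremu ∩ Gabriel ∩ Beatriz: 10:40-11:10, 13:30-14:10.
Wiremu ∩ Gabriel ∩ Beatriz ∩ Xiulan: 13:30-14:10.
Wiremu ∩ Gabriel ∩ Beatriz ∩ Xiulan ∩ Hiro: 13:30-14:10.
Wiremu ∩ Gabriel ∩ Beatriz ∩ Xiulan ∩ Hiro ∩ Yosef: 13:30-14:10.

13:30-14:10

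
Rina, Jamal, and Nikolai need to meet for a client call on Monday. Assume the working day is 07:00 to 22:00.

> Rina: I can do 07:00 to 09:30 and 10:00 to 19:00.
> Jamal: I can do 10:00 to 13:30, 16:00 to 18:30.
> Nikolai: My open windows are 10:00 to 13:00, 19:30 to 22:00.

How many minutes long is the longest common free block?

Rina ∩ Jamal: 10:00-13:30, 16:00-18:30.
Rina ∩ Jamal ∩ Nikolai: 10:00-13:00.
The longest is 10:00-13:00 at 180 minutes.

180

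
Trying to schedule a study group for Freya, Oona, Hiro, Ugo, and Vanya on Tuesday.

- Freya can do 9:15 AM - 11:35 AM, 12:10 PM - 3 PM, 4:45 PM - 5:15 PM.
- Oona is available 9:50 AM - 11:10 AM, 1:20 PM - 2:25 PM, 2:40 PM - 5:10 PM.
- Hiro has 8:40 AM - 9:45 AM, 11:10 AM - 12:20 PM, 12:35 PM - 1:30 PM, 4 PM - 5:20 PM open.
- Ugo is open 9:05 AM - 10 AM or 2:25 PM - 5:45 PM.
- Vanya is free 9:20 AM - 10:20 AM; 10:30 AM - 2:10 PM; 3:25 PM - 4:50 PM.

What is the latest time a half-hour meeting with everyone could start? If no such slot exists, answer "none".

none

Freya ∩ Oona: 09:50-11:10, 13:20-14:25, 14:40-15:00, 16:45-17:10.
Freya ∩ Oona ∩ Hiro: 13:20-13:30, 16:45-17:10.
Freya ∩ Oona ∩ Hiro ∩ Ugo: 16:45-17:10.
Freya ∩ Oona ∩ Hiro ∩ Ugo ∩ Vanya: 16:45-16:50.
No common window is at least 30 minutes long.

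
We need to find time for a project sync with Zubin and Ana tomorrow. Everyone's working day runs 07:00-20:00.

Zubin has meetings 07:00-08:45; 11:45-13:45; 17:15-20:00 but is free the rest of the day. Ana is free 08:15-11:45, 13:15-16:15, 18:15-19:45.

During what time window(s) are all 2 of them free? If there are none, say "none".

08:45-11:45, 13:45-16:15

Zubin free: 08:45-11:45, 13:45-17:15 (invert busy blocks within the working day).
Ana free: 08:15-11:45, 13:15-16:15, 18:15-19:45.
Zubin ∩ Ana: 08:45-11:45, 13:45-16:15.
So the common availability across everyone is 08:45-11:45, 13:45-16:15.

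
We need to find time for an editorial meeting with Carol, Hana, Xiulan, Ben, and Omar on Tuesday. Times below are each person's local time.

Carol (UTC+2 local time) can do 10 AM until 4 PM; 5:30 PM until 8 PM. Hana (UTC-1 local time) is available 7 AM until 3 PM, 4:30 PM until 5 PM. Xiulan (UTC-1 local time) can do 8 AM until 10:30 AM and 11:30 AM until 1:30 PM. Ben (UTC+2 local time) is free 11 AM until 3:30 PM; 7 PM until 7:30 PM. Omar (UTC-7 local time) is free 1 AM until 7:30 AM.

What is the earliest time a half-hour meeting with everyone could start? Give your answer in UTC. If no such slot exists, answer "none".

09:00

Carol in UTC: 08:00-14:00, 15:30-18:00 (subtract 2h to convert from UTC+2).
Hana in UTC: 08:00-16:00, 17:30-18:00 (add 1h to convert from UTC-1).
Xiulan in UTC: 09:00-11:30, 12:30-14:30 (add 1h to convert from UTC-1).
Ben in UTC: 09:00-13:30, 17:00-17:30 (subtract 2h to convert from UTC+2).
Omar in UTC: 08:00-14:30 (add 7h to convert from UTC-7).
Carol ∩ Hana: 08:00-14:00, 15:30-16:00, 17:30-18:00.
Carol ∩ Hana ∩ Xiulan: 09:00-11:30, 12:30-14:00.
Carol ∩ Hana ∩ Xiulan ∩ Ben: 09:00-11:30, 12:30-13:30.
Carol ∩ Hana ∩ Xiulan ∩ Ben ∩ Omar: 09:00-11:30, 12:30-13:30.
The first common window of at least 30 minutes is 09:00-11:30, so the earliest start is 09:00.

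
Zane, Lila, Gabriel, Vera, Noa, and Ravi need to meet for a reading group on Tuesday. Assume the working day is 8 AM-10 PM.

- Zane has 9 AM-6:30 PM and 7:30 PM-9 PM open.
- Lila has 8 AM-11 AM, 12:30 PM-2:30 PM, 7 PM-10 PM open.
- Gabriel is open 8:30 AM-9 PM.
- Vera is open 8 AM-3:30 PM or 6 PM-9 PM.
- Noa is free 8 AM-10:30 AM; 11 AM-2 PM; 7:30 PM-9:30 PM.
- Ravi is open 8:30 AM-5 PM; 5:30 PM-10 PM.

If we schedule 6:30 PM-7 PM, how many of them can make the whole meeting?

Gabriel, Vera, and Ravi can make the full 18:30-19:00 slot — that's 3.

3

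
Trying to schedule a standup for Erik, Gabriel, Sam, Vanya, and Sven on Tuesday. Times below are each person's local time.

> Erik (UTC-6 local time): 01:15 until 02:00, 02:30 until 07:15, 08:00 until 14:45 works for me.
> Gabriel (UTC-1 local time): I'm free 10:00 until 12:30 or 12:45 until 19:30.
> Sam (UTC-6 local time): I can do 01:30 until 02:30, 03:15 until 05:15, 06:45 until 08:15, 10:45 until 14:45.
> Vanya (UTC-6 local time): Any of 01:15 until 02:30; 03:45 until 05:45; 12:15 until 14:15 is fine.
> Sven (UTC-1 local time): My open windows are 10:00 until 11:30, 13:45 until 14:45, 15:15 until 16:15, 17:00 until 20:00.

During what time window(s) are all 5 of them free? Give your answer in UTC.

11:00-11:15, 18:15-20:15

Erik in UTC: 07:15-08:00, 08:30-13:15, 14:00-20:45 (add 6h to convert from UTC-6).
Gabriel in UTC: 11:00-13:30, 13:45-20:30 (add 1h to convert from UTC-1).
Sam in UTC: 07:30-08:30, 09:15-11:15, 12:45-14:15, 16:45-20:45 (add 6h to convert from UTC-6).
Vanya in UTC: 07:15-08:30, 09:45-11:45, 18:15-20:15 (add 6h to convert from UTC-6).
Sven in UTC: 11:00-12:30, 14:45-15:45, 16:15-17:15, 18:00-21:00 (add 1h to convert from UTC-1).
Erik ∩ Gabriel: 11:00-13:15, 14:00-20:30.
Erik ∩ Gabriel ∩ Sam: 11:00-11:15, 12:45-13:15, 14:00-14:15, 16:45-20:30.
Erik ∩ Gabriel ∩ Sam ∩ Vanya: 11:00-11:15, 18:15-20:15.
Erik ∩ Gabriel ∩ Sam ∩ Vanya ∩ Sven: 11:00-11:15, 18:15-20:15.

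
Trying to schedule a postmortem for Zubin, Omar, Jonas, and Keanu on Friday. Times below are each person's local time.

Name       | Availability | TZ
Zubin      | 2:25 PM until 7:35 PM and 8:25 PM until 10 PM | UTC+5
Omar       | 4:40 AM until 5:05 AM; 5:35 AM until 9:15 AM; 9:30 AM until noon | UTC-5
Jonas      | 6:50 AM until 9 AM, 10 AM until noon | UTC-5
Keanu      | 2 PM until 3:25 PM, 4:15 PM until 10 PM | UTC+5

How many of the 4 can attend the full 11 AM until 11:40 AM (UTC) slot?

2

Zubin in UTC: 09:25-14:35, 15:25-17:00 (subtract 5h to convert from UTC+5).
Omar in UTC: 09:40-10:05, 10:35-14:15, 14:30-17:00 (add 5h to convert from UTC-5).
Jonas in UTC: 11:50-14:00, 15:00-17:00 (add 5h to convert from UTC-5).
Keanu in UTC: 09:00-10:25, 11:15-17:00 (subtract 5h to convert from UTC+5).
Zubin and Omar can make the full 11:00-11:40 slot — that's 2.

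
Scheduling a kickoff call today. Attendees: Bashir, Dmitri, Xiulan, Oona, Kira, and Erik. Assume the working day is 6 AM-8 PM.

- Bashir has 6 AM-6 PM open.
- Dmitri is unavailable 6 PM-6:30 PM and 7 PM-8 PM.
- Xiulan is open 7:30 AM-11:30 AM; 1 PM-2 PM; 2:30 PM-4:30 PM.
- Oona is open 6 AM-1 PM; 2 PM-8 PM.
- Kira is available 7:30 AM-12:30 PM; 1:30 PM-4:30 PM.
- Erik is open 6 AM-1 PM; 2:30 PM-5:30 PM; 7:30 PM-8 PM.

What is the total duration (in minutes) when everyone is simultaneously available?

360

Bashir free: 06:00-18:00.
Dmitri free: 06:00-18:00, 18:30-19:00 (invert busy blocks within the working day).
Xiulan free: 07:30-11:30, 13:00-14:00, 14:30-16:30.
Oona free: 06:00-13:00, 14:00-20:00.
Kira free: 07:30-12:30, 13:30-16:30.
Erik free: 06:00-13:00, 14:30-17:30, 19:30-20:00.
Bashir ∩ Dmitri: 06:00-18:00.
Bashir ∩ Dmitri ∩ Xiulan: 07:30-11:30, 13:00-14:00, 14:30-16:30.
Bashir ∩ Dmitri ∩ Xiulan ∩ Oona: 07:30-11:30, 14:30-16:30.
Bashir ∩ Dmitri ∩ Xiulan ∩ Oona ∩ Kira: 07:30-11:30, 14:30-16:30.
Bashir ∩ Dmitri ∩ Xiulan ∩ Oona ∩ Kira ∩ Erik: 07:30-11:30, 14:30-16:30.
So the common availability across everyone is 07:30-11:30, 14:30-16:30.
Summing the common windows: 240 + 120 = 360 minutes.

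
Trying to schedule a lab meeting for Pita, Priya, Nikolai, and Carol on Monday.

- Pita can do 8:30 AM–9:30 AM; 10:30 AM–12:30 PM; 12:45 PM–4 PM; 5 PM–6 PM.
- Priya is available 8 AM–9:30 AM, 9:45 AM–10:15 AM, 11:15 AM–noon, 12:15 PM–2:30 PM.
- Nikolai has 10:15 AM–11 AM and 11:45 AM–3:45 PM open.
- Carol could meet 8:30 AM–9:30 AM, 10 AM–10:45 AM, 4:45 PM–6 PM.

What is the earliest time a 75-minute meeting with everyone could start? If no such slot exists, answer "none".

none

Pita ∩ Priya: 08:30-09:30, 11:15-12:00, 12:15-12:30, 12:45-14:30.
Pita ∩ Priya ∩ Nikolai: 11:45-12:00, 12:15-12:30, 12:45-14:30.
Pita ∩ Priya ∩ Nikolai ∩ Carol: ∅.
There is no time when everyone is free.
No common window is at least 75 minutes long.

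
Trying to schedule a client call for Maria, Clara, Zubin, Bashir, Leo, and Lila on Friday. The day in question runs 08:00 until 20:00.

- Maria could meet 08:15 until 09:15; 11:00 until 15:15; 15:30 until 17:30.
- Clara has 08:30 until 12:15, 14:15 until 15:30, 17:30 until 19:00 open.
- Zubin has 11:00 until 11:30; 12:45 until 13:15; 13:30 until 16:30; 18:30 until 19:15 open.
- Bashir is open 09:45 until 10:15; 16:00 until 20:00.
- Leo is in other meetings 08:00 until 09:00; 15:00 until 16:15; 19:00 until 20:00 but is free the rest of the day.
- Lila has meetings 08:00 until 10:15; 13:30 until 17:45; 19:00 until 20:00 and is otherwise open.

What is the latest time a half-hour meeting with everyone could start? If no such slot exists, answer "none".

Maria free: 08:15-09:15, 11:00-15:15, 15:30-17:30.
Clara free: 08:30-12:15, 14:15-15:30, 17:30-19:00.
Zubin free: 11:00-11:30, 12:45-13:15, 13:30-16:30, 18:30-19:15.
Bashir free: 09:45-10:15, 16:00-20:00.
Leo free: 09:00-15:00, 16:15-19:00 (invert busy blocks within the working day).
Lila free: 10:15-13:30, 17:45-19:00 (invert busy blocks within the working day).
Maria ∩ Clara: 08:30-09:15, 11:00-12:15, 14:15-15:15.
Maria ∩ Clara ∩ Zubin: 11:00-11:30, 14:15-15:15.
Maria ∩ Clara ∩ Zubin ∩ Bashir: ∅.
Maria ∩ Clara ∩ Zubin ∩ Bashir ∩ Leo: ∅.
Maria ∩ Clara ∩ Zubin ∩ Bashir ∩ Leo ∩ Lila: ∅.
There is no time when everyone is free.
No common window is at least 30 minutes long.

none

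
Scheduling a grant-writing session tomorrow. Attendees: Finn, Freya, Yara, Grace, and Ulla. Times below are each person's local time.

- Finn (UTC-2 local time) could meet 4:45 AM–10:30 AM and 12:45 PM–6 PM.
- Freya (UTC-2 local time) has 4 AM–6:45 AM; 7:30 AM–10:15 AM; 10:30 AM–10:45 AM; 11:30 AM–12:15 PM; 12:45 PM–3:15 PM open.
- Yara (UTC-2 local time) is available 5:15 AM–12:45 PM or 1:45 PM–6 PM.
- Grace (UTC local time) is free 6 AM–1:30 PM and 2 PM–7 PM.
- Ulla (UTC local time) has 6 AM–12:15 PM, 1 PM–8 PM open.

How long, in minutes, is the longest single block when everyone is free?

Finn in UTC: 06:45-12:30, 14:45-20:00 (add 2h to convert from UTC-2).
Freya in UTC: 06:00-08:45, 09:30-12:15, 12:30-12:45, 13:30-14:15, 14:45-17:15 (add 2h to convert from UTC-2).
Yara in UTC: 07:15-14:45, 15:45-20:00 (add 2h to convert from UTC-2).
Grace in UTC: 06:00-13:30, 14:00-19:00.
Ulla in UTC: 06:00-12:15, 13:00-20:00.
Finn ∩ Freya: 06:45-08:45, 09:30-12:15, 14:45-17:15.
Finn ∩ Freya ∩ Yara: 07:15-08:45, 09:30-12:15, 15:45-17:15.
Finn ∩ Freya ∩ Yara ∩ Grace: 07:15-08:45, 09:30-12:15, 15:45-17:15.
Finn ∩ Freya ∩ Yara ∩ Grace ∩ Ulla: 07:15-08:45, 09:30-12:15, 15:45-17:15.
So the common availability across everyone is 07:15-08:45, 09:30-12:15, 15:45-17:15.
The longest is 09:30-12:15 at 165 minutes.

165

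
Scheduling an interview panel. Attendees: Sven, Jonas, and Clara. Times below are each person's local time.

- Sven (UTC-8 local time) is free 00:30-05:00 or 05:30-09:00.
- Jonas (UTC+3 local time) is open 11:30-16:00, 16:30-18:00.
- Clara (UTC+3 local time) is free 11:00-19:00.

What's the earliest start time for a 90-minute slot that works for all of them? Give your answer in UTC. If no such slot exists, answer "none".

Sven in UTC: 08:30-13:00, 13:30-17:00 (add 8h to convert from UTC-8).
Jonas in UTC: 08:30-13:00, 13:30-15:00 (subtract 3h to convert from UTC+3).
Clara in UTC: 08:00-16:00 (subtract 3h to convert from UTC+3).
Sven ∩ Jonas: 08:30-13:00, 13:30-15:00.
Sven ∩ Jonas ∩ Clara: 08:30-13:00, 13:30-15:00.
So the common availability across everyone is 08:30-13:00, 13:30-15:00.
The first common window of at least 90 minutes is 08:30-13:00, so the earliest start is 08:30.

08:30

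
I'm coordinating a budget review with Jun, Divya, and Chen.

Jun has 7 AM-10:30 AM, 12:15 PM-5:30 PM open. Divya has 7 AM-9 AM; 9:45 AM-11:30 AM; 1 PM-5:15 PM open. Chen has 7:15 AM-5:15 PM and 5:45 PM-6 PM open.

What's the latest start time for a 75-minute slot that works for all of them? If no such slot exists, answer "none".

Jun ∩ Divya: 07:00-09:00, 09:45-10:30, 13:00-17:15.
Jun ∩ Divya ∩ Chen: 07:15-09:00, 09:45-10:30, 13:00-17:15.
The last common window of at least 75 minutes is 13:00-17:15; a 75-minute meeting can start as late as 16:00 and still end by 17:15.

16:00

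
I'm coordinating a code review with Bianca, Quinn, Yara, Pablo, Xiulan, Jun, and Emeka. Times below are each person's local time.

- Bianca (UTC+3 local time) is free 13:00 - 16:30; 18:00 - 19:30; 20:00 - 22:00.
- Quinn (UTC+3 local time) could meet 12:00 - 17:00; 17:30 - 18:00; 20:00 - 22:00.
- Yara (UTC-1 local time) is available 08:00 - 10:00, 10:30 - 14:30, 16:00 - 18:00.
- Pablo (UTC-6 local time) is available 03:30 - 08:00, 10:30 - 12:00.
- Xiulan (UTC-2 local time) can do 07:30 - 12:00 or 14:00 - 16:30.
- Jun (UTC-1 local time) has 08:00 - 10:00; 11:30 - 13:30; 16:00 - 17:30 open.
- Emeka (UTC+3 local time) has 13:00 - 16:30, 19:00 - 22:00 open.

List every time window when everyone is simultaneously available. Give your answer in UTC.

Bianca in UTC: 10:00-13:30, 15:00-16:30, 17:00-19:00 (subtract 3h to convert from UTC+3).
Quinn in UTC: 09:00-14:00, 14:30-15:00, 17:00-19:00 (subtract 3h to convert from UTC+3).
Yara in UTC: 09:00-11:00, 11:30-15:30, 17:00-19:00 (add 1h to convert from UTC-1).
Pablo in UTC: 09:30-14:00, 16:30-18:00 (add 6h to convert from UTC-6).
Xiulan in UTC: 09:30-14:00, 16:00-18:30 (add 2h to convert from UTC-2).
Jun in UTC: 09:00-11:00, 12:30-14:30, 17:00-18:30 (add 1h to convert from UTC-1).
Emeka in UTC: 10:00-13:30, 16:00-19:00 (subtract 3h to convert from UTC+3).
Bianca ∩ Quinn: 10:00-13:30, 17:00-19:00.
Bianca ∩ Quinn ∩ Yara: 10:00-11:00, 11:30-13:30, 17:00-19:00.
Bianca ∩ Quinn ∩ Yara ∩ Pablo: 10:00-11:00, 11:30-13:30, 17:00-18:00.
Bianca ∩ Quinn ∩ Yara ∩ Pablo ∩ Xiulan: 10:00-11:00, 11:30-13:30, 17:00-18:00.
Bianca ∩ Quinn ∩ Yara ∩ Pablo ∩ Xiulan ∩ Jun: 10:00-11:00, 12:30-13:30, 17:00-18:00.
Bianca ∩ Quinn ∩ Yara ∩ Pablo ∩ Xiulan ∩ Jun ∩ Emeka: 10:00-11:00, 12:30-13:30, 17:00-18:00.
So the common availability across everyone is 10:00-11:00, 12:30-13:30, 17:00-18:00.

10:00-11:00, 12:30-13:30, 17:00-18:00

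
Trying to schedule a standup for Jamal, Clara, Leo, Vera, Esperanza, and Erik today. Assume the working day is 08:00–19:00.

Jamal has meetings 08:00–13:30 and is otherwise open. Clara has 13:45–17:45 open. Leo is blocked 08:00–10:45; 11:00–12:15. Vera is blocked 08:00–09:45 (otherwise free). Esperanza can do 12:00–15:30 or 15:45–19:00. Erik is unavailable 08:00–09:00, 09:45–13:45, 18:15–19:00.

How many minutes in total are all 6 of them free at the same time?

225

Jamal free: 13:30-19:00 (invert busy blocks within the working day).
Clara free: 13:45-17:45.
Leo free: 10:45-11:00, 12:15-19:00 (invert busy blocks within the working day).
Vera free: 09:45-19:00 (invert busy blocks within the working day).
Esperanza free: 12:00-15:30, 15:45-19:00.
Erik free: 09:00-09:45, 13:45-18:15 (invert busy blocks within the working day).
Jamal ∩ Clara: 13:45-17:45.
Jamal ∩ Clara ∩ Leo: 13:45-17:45.
Jamal ∩ Clara ∩ Leo ∩ Vera: 13:45-17:45.
Jamal ∩ Clara ∩ Leo ∩ Vera ∩ Esperanza: 13:45-15:30, 15:45-17:45.
Jamal ∩ Clara ∩ Leo ∩ Vera ∩ Esperanza ∩ Erik: 13:45-15:30, 15:45-17:45.
So the common availability across everyone is 13:45-15:30, 15:45-17:45.
Summing the common windows: 105 + 120 = 225 minutes.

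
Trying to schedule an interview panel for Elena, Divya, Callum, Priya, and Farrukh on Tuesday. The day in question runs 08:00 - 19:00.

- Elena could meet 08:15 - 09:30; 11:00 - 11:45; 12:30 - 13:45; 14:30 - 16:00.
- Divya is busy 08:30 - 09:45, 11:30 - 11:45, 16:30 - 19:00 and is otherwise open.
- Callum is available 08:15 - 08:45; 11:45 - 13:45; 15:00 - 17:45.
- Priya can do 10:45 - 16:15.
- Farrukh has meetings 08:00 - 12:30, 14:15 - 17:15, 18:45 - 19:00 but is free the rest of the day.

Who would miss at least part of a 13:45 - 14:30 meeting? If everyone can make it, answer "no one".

Elena free: 08:15-09:30, 11:00-11:45, 12:30-13:45, 14:30-16:00.
Divya free: 08:00-08:30, 09:45-11:30, 11:45-16:30 (invert busy blocks within the working day).
Callum free: 08:15-08:45, 11:45-13:45, 15:00-17:45.
Priya free: 10:45-16:15.
Farrukh free: 12:30-14:15, 17:15-18:45 (invert busy blocks within the working day).
Elena: not fully free for 13:45-14:30. Divya: free for 13:45-14:30. Callum: not fully free for 13:45-14:30. Priya: free for 13:45-14:30. Farrukh: not fully free for 13:45-14:30.

Callum, Elena, Farrukh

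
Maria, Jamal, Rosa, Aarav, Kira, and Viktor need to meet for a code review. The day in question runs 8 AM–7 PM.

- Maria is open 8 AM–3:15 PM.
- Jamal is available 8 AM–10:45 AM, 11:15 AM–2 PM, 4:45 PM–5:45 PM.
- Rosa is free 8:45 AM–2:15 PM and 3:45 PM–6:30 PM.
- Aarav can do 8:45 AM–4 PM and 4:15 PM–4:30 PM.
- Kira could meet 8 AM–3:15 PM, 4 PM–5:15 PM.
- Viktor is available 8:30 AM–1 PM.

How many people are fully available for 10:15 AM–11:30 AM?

5

Maria, Rosa, Aarav, Kira, and Viktor can make the full 10:15-11:30 slot — that's 5.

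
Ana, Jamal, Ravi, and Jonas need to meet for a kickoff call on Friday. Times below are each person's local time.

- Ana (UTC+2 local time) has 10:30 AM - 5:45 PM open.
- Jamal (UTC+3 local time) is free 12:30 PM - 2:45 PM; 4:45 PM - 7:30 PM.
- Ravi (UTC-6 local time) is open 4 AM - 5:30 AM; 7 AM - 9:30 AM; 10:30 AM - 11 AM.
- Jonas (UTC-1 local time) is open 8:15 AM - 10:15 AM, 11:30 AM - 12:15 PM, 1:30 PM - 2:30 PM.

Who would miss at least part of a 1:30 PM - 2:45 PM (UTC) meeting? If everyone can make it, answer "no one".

Jamal, Jonas

Ana in UTC: 08:30-15:45 (subtract 2h to convert from UTC+2).
Jamal in UTC: 09:30-11:45, 13:45-16:30 (subtract 3h to convert from UTC+3).
Ravi in UTC: 10:00-11:30, 13:00-15:30, 16:30-17:00 (add 6h to convert from UTC-6).
Jonas in UTC: 09:15-11:15, 12:30-13:15, 14:30-15:30 (add 1h to convert from UTC-1).
Ana: free for 13:30-14:45. Jamal: not fully free for 13:30-14:45. Ravi: free for 13:30-14:45. Jonas: not fully free for 13:30-14:45.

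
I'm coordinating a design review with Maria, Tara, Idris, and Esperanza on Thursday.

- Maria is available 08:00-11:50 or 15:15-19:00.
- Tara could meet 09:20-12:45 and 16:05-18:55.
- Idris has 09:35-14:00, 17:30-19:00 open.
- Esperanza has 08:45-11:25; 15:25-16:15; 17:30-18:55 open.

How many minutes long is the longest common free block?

Maria ∩ Tara: 09:20-11:50, 16:05-18:55.
Maria ∩ Tara ∩ Idris: 09:35-11:50, 17:30-18:55.
Maria ∩ Tara ∩ Idris ∩ Esperanza: 09:35-11:25, 17:30-18:55.
So the common availability across everyone is 09:35-11:25, 17:30-18:55.
The longest is 09:35-11:25 at 110 minutes.

110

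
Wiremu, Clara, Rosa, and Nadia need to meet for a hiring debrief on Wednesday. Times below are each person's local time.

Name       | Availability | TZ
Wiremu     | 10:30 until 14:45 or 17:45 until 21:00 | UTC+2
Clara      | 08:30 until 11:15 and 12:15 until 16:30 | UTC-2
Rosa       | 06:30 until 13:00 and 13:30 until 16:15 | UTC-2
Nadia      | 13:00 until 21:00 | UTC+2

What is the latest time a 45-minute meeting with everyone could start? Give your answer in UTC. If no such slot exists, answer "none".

17:30

Wiremu in UTC: 08:30-12:45, 15:45-19:00 (subtract 2h to convert from UTC+2).
Clara in UTC: 10:30-13:15, 14:15-18:30 (add 2h to convert from UTC-2).
Rosa in UTC: 08:30-15:00, 15:30-18:15 (add 2h to convert from UTC-2).
Nadia in UTC: 11:00-19:00 (subtract 2h to convert from UTC+2).
Wiremu ∩ Clara: 10:30-12:45, 15:45-18:30.
Wiremu ∩ Clara ∩ Rosa: 10:30-12:45, 15:45-18:15.
Wiremu ∩ Clara ∩ Rosa ∩ Nadia: 11:00-12:45, 15:45-18:15.
The last common window of at least 45 minutes is 15:45-18:15; a 45-minute meeting can start as late as 17:30 and still end by 18:15.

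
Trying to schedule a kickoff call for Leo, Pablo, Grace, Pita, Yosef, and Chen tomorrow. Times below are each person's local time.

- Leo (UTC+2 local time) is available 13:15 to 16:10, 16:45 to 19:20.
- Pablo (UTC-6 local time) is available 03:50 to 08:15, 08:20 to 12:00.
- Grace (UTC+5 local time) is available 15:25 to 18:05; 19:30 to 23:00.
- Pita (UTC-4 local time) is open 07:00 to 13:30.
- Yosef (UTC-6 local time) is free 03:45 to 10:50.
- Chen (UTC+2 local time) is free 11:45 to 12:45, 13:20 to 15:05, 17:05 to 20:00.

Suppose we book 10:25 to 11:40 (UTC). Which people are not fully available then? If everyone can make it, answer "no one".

Chen, Leo, Pita

Leo in UTC: 11:15-14:10, 14:45-17:20 (subtract 2h to convert from UTC+2).
Pablo in UTC: 09:50-14:15, 14:20-18:00 (add 6h to convert from UTC-6).
Grace in UTC: 10:25-13:05, 14:30-18:00 (subtract 5h to convert from UTC+5).
Pita in UTC: 11:00-17:30 (add 4h to convert from UTC-4).
Yosef in UTC: 09:45-16:50 (add 6h to convert from UTC-6).
Chen in UTC: 09:45-10:45, 11:20-13:05, 15:05-18:00 (subtract 2h to convert from UTC+2).
Leo: not fully free for 10:25-11:40. Pablo: free for 10:25-11:40. Grace: free for 10:25-11:40. Pita: not fully free for 10:25-11:40. Yosef: free for 10:25-11:40. Chen: not fully free for 10:25-11:40.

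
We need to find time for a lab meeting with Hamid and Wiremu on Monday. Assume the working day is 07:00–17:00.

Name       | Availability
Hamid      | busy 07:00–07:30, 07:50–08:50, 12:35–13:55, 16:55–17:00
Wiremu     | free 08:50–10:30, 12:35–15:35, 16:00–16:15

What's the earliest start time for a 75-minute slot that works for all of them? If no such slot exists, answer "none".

08:50

Hamid free: 07:30-07:50, 08:50-12:35, 13:55-16:55 (invert busy blocks within the working day).
Wiremu free: 08:50-10:30, 12:35-15:35, 16:00-16:15.
Hamid ∩ Wiremu: 08:50-10:30, 13:55-15:35, 16:00-16:15.
The first common window of at least 75 minutes is 08:50-10:30, so the earliest start is 08:50.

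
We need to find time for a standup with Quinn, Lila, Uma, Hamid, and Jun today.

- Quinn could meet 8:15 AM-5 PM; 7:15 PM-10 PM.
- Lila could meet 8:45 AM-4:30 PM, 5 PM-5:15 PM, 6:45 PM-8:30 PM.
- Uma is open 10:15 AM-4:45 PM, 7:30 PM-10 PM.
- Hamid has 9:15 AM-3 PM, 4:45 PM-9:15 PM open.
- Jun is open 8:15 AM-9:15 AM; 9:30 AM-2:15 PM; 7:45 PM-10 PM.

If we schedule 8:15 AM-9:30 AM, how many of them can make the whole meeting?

1

Quinn can make the full 08:15-09:30 slot — that's 1.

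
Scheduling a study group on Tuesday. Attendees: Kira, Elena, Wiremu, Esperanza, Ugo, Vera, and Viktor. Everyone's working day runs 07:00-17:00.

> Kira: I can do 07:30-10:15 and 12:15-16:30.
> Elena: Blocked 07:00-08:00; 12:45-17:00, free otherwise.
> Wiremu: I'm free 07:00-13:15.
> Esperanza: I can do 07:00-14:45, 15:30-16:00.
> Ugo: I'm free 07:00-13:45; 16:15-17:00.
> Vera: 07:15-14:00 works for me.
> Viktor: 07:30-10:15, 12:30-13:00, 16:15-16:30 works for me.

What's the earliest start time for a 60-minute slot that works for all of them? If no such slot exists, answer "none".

08:00

Kira free: 07:30-10:15, 12:15-16:30.
Elena free: 08:00-12:45 (invert busy blocks within the working day).
Wiremu free: 07:00-13:15.
Esperanza free: 07:00-14:45, 15:30-16:00.
Ugo free: 07:00-13:45, 16:15-17:00.
Vera free: 07:15-14:00.
Viktor free: 07:30-10:15, 12:30-13:00, 16:15-16:30.
Kira ∩ Elena: 08:00-10:15, 12:15-12:45.
Kira ∩ Elena ∩ Wiremu: 08:00-10:15, 12:15-12:45.
Kira ∩ Elena ∩ Wiremu ∩ Esperanza: 08:00-10:15, 12:15-12:45.
Kira ∩ Elena ∩ Wiremu ∩ Esperanza ∩ Ugo: 08:00-10:15, 12:15-12:45.
Kira ∩ Elena ∩ Wiremu ∩ Esperanza ∩ Ugo ∩ Vera: 08:00-10:15, 12:15-12:45.
Kira ∩ Elena ∩ Wiremu ∩ Esperanza ∩ Ugo ∩ Vera ∩ Viktor: 08:00-10:15, 12:30-12:45.
The first common window of at least 60 minutes is 08:00-10:15, so the earliest start is 08:00.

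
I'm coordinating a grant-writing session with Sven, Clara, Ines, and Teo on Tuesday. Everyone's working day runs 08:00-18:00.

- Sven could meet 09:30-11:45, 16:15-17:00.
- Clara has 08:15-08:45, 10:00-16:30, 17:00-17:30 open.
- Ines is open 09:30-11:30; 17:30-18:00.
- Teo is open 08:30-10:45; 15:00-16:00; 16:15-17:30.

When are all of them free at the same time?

Sven ∩ Clara: 10:00-11:45, 16:15-16:30.
Sven ∩ Clara ∩ Ines: 10:00-11:30.
Sven ∩ Clara ∩ Ines ∩ Teo: 10:00-10:45.

10:00-10:45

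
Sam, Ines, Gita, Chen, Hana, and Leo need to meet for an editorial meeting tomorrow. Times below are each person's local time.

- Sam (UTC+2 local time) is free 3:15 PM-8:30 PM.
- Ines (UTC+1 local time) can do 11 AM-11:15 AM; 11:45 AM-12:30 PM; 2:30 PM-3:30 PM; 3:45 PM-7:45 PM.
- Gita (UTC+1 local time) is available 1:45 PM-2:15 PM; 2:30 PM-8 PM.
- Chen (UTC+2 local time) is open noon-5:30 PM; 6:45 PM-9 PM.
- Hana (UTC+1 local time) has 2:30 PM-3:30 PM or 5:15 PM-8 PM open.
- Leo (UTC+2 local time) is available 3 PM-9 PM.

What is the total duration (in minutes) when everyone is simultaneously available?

Sam in UTC: 13:15-18:30 (subtract 2h to convert from UTC+2).
Ines in UTC: 10:00-10:15, 10:45-11:30, 13:30-14:30, 14:45-18:45 (subtract 1h to convert from UTC+1).
Gita in UTC: 12:45-13:15, 13:30-19:00 (subtract 1h to convert from UTC+1).
Chen in UTC: 10:00-15:30, 16:45-19:00 (subtract 2h to convert from UTC+2).
Hana in UTC: 13:30-14:30, 16:15-19:00 (subtract 1h to convert from UTC+1).
Leo in UTC: 13:00-19:00 (subtract 2h to convert from UTC+2).
Sam ∩ Ines: 13:30-14:30, 14:45-18:30.
Sam ∩ Ines ∩ Gita: 13:30-14:30, 14:45-18:30.
Sam ∩ Ines ∩ Gita ∩ Chen: 13:30-14:30, 14:45-15:30, 16:45-18:30.
Sam ∩ Ines ∩ Gita ∩ Chen ∩ Hana: 13:30-14:30, 16:45-18:30.
Sam ∩ Ines ∩ Gita ∩ Chen ∩ Hana ∩ Leo: 13:30-14:30, 16:45-18:30.
Summing the common windows: 60 + 105 = 165 minutes.

165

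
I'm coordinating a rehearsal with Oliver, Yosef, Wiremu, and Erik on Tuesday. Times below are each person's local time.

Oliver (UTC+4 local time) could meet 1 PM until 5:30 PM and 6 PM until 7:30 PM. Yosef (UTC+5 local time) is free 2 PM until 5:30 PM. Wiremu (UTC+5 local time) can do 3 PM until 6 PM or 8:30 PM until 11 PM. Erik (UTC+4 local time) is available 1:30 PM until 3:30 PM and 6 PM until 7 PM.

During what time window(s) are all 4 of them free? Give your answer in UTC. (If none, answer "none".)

10:00-11:30

Oliver in UTC: 09:00-13:30, 14:00-15:30 (subtract 4h to convert from UTC+4).
Yosef in UTC: 09:00-12:30 (subtract 5h to convert from UTC+5).
Wiremu in UTC: 10:00-13:00, 15:30-18:00 (subtract 5h to convert from UTC+5).
Erik in UTC: 09:30-11:30, 14:00-15:00 (subtract 4h to convert from UTC+4).
Oliver ∩ Yosef: 09:00-12:30.
Oliver ∩ Yosef ∩ Wiremu: 10:00-12:30.
Oliver ∩ Yosef ∩ Wiremu ∩ Erik: 10:00-11:30.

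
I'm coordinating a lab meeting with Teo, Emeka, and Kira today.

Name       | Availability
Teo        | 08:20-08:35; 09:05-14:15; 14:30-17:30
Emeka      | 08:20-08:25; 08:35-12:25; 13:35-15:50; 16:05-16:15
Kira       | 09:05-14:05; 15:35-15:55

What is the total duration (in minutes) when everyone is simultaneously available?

Teo ∩ Emeka: 08:20-08:25, 09:05-12:25, 13:35-14:15, 14:30-15:50, 16:05-16:15.
Teo ∩ Emeka ∩ Kira: 09:05-12:25, 13:35-14:05, 15:35-15:50.
Those are the intersection windows.
Summing the common windows: 200 + 30 + 15 = 245 minutes.

245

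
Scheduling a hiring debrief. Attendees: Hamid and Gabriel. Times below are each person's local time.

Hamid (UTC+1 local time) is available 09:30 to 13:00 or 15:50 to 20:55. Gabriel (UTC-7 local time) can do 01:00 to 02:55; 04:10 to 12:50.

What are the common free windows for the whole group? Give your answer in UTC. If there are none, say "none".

Hamid in UTC: 08:30-12:00, 14:50-19:55 (subtract 1h to convert from UTC+1).
Gabriel in UTC: 08:00-09:55, 11:10-19:50 (add 7h to convert from UTC-7).
Hamid ∩ Gabriel: 08:30-09:55, 11:10-12:00, 14:50-19:50.

08:30-09:55, 11:10-12:00, 14:50-19:50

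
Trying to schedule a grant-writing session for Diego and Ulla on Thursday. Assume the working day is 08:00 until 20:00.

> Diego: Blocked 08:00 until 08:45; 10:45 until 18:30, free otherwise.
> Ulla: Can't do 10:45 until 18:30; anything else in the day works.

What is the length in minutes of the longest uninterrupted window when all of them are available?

120

Diego free: 08:45-10:45, 18:30-20:00 (invert busy blocks within the working day).
Ulla free: 08:00-10:45, 18:30-20:00 (invert busy blocks within the working day).
Diego ∩ Ulla: 08:45-10:45, 18:30-20:00.
The longest is 08:45-10:45 at 120 minutes.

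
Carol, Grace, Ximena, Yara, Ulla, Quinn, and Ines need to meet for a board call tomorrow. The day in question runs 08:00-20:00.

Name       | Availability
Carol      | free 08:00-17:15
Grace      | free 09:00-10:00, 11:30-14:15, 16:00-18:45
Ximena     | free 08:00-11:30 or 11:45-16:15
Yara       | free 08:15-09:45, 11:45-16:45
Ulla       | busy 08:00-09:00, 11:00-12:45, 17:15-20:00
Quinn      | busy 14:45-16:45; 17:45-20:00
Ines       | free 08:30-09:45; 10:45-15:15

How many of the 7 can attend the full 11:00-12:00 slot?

3

Carol free: 08:00-17:15.
Grace free: 09:00-10:00, 11:30-14:15, 16:00-18:45.
Ximena free: 08:00-11:30, 11:45-16:15.
Yara free: 08:15-09:45, 11:45-16:45.
Ulla free: 09:00-11:00, 12:45-17:15 (invert busy blocks within the working day).
Quinn free: 08:00-14:45, 16:45-17:45 (invert busy blocks within the working day).
Ines free: 08:30-09:45, 10:45-15:15.
Carol, Quinn, and Ines can make the full 11:00-12:00 slot — that's 3.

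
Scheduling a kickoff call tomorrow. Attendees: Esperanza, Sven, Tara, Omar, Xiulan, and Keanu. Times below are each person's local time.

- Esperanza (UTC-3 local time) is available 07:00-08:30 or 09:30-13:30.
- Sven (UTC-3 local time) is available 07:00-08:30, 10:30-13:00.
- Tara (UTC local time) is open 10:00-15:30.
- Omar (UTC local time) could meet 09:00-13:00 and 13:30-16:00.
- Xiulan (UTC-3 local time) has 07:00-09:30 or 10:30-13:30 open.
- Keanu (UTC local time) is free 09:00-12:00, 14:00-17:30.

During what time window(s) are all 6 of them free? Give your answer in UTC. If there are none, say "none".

Esperanza in UTC: 10:00-11:30, 12:30-16:30 (add 3h to convert from UTC-3).
Sven in UTC: 10:00-11:30, 13:30-16:00 (add 3h to convert from UTC-3).
Tara in UTC: 10:00-15:30.
Omar in UTC: 09:00-13:00, 13:30-16:00.
Xiulan in UTC: 10:00-12:30, 13:30-16:30 (add 3h to convert from UTC-3).
Keanu in UTC: 09:00-12:00, 14:00-17:30.
Esperanza ∩ Sven: 10:00-11:30, 13:30-16:00.
Esperanza ∩ Sven ∩ Tara: 10:00-11:30, 13:30-15:30.
Esperanza ∩ Sven ∩ Tara ∩ Omar: 10:00-11:30, 13:30-15:30.
Esperanza ∩ Sven ∩ Tara ∩ Omar ∩ Xiulan: 10:00-11:30, 13:30-15:30.
Esperanza ∩ Sven ∩ Tara ∩ Omar ∩ Xiulan ∩ Keanu: 10:00-11:30, 14:00-15:30.
Those are the intersection windows.

10:00-11:30, 14:00-15:30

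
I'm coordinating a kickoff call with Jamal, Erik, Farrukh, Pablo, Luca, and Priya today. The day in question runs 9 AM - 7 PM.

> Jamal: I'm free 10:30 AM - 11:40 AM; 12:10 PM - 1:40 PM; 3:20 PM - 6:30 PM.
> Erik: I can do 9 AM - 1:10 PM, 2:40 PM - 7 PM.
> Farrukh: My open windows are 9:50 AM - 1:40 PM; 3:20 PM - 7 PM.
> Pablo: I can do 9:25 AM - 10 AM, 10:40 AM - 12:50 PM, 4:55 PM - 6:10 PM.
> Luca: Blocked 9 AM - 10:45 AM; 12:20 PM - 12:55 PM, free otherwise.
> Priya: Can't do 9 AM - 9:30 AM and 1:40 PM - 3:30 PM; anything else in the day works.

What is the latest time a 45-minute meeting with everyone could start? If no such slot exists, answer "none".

17:25

Jamal free: 10:30-11:40, 12:10-13:40, 15:20-18:30.
Erik free: 09:00-13:10, 14:40-19:00.
Farrukh free: 09:50-13:40, 15:20-19:00.
Pablo free: 09:25-10:00, 10:40-12:50, 16:55-18:10.
Luca free: 10:45-12:20, 12:55-19:00 (invert busy blocks within the working day).
Priya free: 09:30-13:40, 15:30-19:00 (invert busy blocks within the working day).
Jamal ∩ Erik: 10:30-11:40, 12:10-13:10, 15:20-18:30.
Jamal ∩ Erik ∩ Farrukh: 10:30-11:40, 12:10-13:10, 15:20-18:30.
Jamal ∩ Erik ∩ Farrukh ∩ Pablo: 10:40-11:40, 12:10-12:50, 16:55-18:10.
Jamal ∩ Erik ∩ Farrukh ∩ Pablo ∩ Luca: 10:45-11:40, 12:10-12:20, 16:55-18:10.
Jamal ∩ Erik ∩ Farrukh ∩ Pablo ∩ Luca ∩ Priya: 10:45-11:40, 12:10-12:20, 16:55-18:10.
The last common window of at least 45 minutes is 16:55-18:10; a 45-minute meeting can start as late as 17:25 and still end by 18:10.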